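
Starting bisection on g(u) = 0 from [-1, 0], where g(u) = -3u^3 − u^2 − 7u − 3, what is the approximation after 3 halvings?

g(-0.5) = 0.625 > 0, so the root lies in [-0.5, 0]
g(-0.25) = -1.265625 < 0, so the root lies in [-0.5, -0.25]
g(-0.375) = -0.357422 < 0, so the root lies in [-0.5, -0.375]

-0.375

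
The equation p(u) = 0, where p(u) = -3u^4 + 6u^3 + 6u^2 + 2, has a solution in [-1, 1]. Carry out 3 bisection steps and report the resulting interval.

[-1, -0.75]

midpoint 0: p = 2 > 0 → [-1, 0]
midpoint -0.5: p = 2.5625 > 0 → [-1, -0.5]
midpoint -0.75: p = 1.894531 > 0 → [-1, -0.75]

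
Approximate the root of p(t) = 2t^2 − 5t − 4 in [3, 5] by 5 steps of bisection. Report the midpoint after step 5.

3.1875

p(4) = 8 > 0, so the root lies in [3, 4]
p(3.5) = 3 > 0, so the root lies in [3, 3.5]
p(3.25) = 0.875 > 0, so the root lies in [3, 3.25]
p(3.125) = -0.0938 < 0, so the root lies in [3.125, 3.25]
p(3.1875) = 0.3828 > 0, so the root lies in [3.125, 3.1875]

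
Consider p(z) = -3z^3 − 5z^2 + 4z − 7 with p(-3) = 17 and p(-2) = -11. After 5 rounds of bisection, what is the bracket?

[-2.5625, -2.53125]

m = -2.5, p(m) = -1.375 (−); new bracket [-3, -2.5]
m = -2.75, p(m) = 6.578125 (+); new bracket [-2.75, -2.5]
m = -2.625, p(m) = 2.310547 (+); new bracket [-2.625, -2.5]
m = -2.5625, p(m) = 0.3972 (+); new bracket [-2.5625, -2.5]
m = -2.53125, p(m) = -0.5063 (−); new bracket [-2.5625, -2.53125]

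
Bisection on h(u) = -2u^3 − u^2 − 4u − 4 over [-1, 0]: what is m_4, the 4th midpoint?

h(-0.5) = -2 < 0, so the root lies in [-1, -0.5]
h(-0.75) = -0.71875 < 0, so the root lies in [-1, -0.75]
h(-0.875) = 0.074219 > 0, so the root lies in [-0.875, -0.75]
h(-0.8125) = -0.3374 < 0, so the root lies in [-0.875, -0.8125]

-0.8125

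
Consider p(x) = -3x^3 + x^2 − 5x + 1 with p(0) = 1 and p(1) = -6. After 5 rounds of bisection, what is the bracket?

p(0.5) = -1.625 < 0, so the root lies in [0, 0.5]
p(0.25) = -0.234375 < 0, so the root lies in [0, 0.25]
p(0.125) = 0.384766 > 0, so the root lies in [0.125, 0.25]
p(0.1875) = 0.0779 > 0, so the root lies in [0.1875, 0.25]
p(0.21875) = -0.0773 < 0, so the root lies in [0.1875, 0.21875]

[0.1875, 0.21875]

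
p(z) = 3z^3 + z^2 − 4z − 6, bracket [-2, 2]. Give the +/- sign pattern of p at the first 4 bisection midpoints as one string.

midpoint 0: p = -6 < 0 → [0, 2]
midpoint 1: p = -6 < 0 → [1, 2]
midpoint 1.5: p = 0.375 > 0 → [1, 1.5]
midpoint 1.25: p = -3.5781 < 0 → [1.25, 1.5]

--+-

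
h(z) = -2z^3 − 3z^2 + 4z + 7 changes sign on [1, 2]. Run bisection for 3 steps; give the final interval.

[1.375, 1.5]

z = 1.5 gives h = -0.5, negative; keep [1, 1.5]
z = 1.25 gives h = 3.40625, positive; keep [1.25, 1.5]
z = 1.375 gives h = 1.628906, positive; keep [1.375, 1.5]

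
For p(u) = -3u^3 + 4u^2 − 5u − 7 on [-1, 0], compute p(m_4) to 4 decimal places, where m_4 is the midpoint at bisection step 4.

m = -0.5, p(m) = -3.125 (−); new bracket [-1, -0.5]
m = -0.75, p(m) = 0.265625 (+); new bracket [-0.75, -0.5]
m = -0.625, p(m) = -1.580078 (−); new bracket [-0.75, -0.625]
m = -0.6875, p(m) = -0.697 (−); new bracket [-0.75, -0.6875]

-0.6970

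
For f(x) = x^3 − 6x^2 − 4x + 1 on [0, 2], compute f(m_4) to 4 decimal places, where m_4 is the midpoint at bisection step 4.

0.4082

x = 1 gives f = -8, negative; keep [0, 1]
x = 0.5 gives f = -2.375, negative; keep [0, 0.5]
x = 0.25 gives f = -0.359375, negative; keep [0, 0.25]
x = 0.125 gives f = 0.4082, positive; keep [0.125, 0.25]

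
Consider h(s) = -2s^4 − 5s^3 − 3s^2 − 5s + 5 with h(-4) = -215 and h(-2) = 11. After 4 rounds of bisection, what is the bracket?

s = -3 gives h = -34, negative; keep [-3, -2]
s = -2.5 gives h = -1.25, negative; keep [-2.5, -2]
s = -2.25 gives h = 6.757812, positive; keep [-2.5, -2.25]
s = -2.375 gives h = 3.3022, positive; keep [-2.5, -2.375]

[-2.5, -2.375]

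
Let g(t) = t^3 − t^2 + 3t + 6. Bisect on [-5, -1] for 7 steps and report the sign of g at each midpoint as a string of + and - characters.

t = -3 gives g = -39, negative; keep [-3, -1]
t = -2 gives g = -12, negative; keep [-2, -1]
t = -1.5 gives g = -4.125, negative; keep [-1.5, -1]
t = -1.25 gives g = -1.2656, negative; keep [-1.25, -1]
t = -1.125 gives g = -0.0645, negative; keep [-1.125, -1]
t = -1.0625 gives g = 0.4841, positive; keep [-1.125, -1.0625]
t = -1.09375 gives g = 0.214, positive; keep [-1.125, -1.09375]

-----++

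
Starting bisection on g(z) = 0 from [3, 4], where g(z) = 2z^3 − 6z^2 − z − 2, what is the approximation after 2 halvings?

3.25

midpoint 3.5: g = 6.75 > 0 → [3, 3.5]
midpoint 3.25: g = 0.03125 > 0 → [3, 3.25]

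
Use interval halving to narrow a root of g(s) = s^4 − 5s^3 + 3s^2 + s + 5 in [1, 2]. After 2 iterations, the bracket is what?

s = 1.5 gives g = 1.4375, positive; keep [1.5, 2]
s = 1.75 gives g = -1.480469, negative; keep [1.5, 1.75]

[1.5, 1.75]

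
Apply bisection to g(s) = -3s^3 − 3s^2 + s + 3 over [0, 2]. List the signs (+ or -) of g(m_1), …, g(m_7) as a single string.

midpoint 1: g = -2 < 0 → [0, 1]
midpoint 0.5: g = 2.375 > 0 → [0.5, 1]
midpoint 0.75: g = 0.796875 > 0 → [0.75, 1]
midpoint 0.875: g = -0.4316 < 0 → [0.75, 0.875]
midpoint 0.8125: g = 0.2229 > 0 → [0.8125, 0.875]
midpoint 0.84375: g = -0.094 < 0 → [0.8125, 0.84375]
midpoint 0.828125: g = 0.067 > 0 → [0.828125, 0.84375]

-++-+-+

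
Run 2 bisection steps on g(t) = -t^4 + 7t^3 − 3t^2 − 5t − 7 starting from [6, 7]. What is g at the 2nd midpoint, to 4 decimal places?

midpoint 6.5: g = -28.9375 < 0 → [6, 6.5]
midpoint 6.25: g = 27.667969 > 0 → [6.25, 6.5]

27.6680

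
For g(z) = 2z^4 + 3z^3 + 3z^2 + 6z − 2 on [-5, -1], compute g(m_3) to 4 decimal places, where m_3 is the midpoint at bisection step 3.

g(-3) = 88 > 0, so the root lies in [-3, -1]
g(-2) = 6 > 0, so the root lies in [-2, -1]
g(-1.5) = -4.25 < 0, so the root lies in [-2, -1.5]

-4.2500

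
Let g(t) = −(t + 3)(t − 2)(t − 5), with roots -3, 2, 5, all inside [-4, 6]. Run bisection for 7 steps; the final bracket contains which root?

t = 1 gives g = -16, negative; keep [-4, 1]
t = -1.5 gives g = -34.125, negative; keep [-4, -1.5]
t = -2.75 gives g = -9.203125, negative; keep [-4, -2.75]
t = -3.375 gives g = 16.8809, positive; keep [-3.375, -2.75]
t = -3.0625 gives g = 2.551, positive; keep [-3.0625, -2.75]
t = -2.90625 gives g = -3.6366, negative; keep [-3.0625, -2.90625]
t = -2.984375 gives g = -0.6218, negative; keep [-3.0625, -2.984375]

-3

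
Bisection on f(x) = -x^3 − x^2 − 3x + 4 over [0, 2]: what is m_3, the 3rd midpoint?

x = 1 gives f = -1, negative; keep [0, 1]
x = 0.5 gives f = 2.125, positive; keep [0.5, 1]
x = 0.75 gives f = 0.765625, positive; keep [0.75, 1]

0.75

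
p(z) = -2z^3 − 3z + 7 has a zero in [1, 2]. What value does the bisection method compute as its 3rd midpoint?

z = 1.5 gives p = -4.25, negative; keep [1, 1.5]
z = 1.25 gives p = -0.65625, negative; keep [1, 1.25]
z = 1.125 gives p = 0.777344, positive; keep [1.125, 1.25]

1.125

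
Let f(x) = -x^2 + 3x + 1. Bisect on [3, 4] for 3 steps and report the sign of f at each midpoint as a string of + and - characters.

x = 3.5 gives f = -0.75, negative; keep [3, 3.5]
x = 3.25 gives f = 0.1875, positive; keep [3.25, 3.5]
x = 3.375 gives f = -0.265625, negative; keep [3.25, 3.375]

-+-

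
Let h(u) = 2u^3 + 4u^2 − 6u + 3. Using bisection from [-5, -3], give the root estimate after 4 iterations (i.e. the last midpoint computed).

-3.125

midpoint -4: h = -37 < 0 → [-4, -3]
midpoint -3.5: h = -12.75 < 0 → [-3.5, -3]
midpoint -3.25: h = -3.90625 < 0 → [-3.25, -3]
midpoint -3.125: h = -0.2227 < 0 → [-3.125, -3]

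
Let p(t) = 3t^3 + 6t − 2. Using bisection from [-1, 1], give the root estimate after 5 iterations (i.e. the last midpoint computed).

0.3125

m = 0, p(m) = -2 (−); new bracket [0, 1]
m = 0.5, p(m) = 1.375 (+); new bracket [0, 0.5]
m = 0.25, p(m) = -0.453125 (−); new bracket [0.25, 0.5]
m = 0.375, p(m) = 0.4082 (+); new bracket [0.25, 0.375]
m = 0.3125, p(m) = -0.0334 (−); new bracket [0.3125, 0.375]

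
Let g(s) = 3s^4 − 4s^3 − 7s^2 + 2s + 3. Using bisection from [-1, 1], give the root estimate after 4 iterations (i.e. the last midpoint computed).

0.625

s = 0 gives g = 3, positive; keep [0, 1]
s = 0.5 gives g = 1.9375, positive; keep [0.5, 1]
s = 0.75 gives g = -0.175781, negative; keep [0.5, 0.75]
s = 0.625 gives g = 0.9968, positive; keep [0.625, 0.75]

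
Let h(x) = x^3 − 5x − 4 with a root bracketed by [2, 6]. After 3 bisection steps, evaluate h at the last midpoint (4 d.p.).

-0.8750

m = 4, h(m) = 40 (+); new bracket [2, 4]
m = 3, h(m) = 8 (+); new bracket [2, 3]
m = 2.5, h(m) = -0.875 (−); new bracket [2.5, 3]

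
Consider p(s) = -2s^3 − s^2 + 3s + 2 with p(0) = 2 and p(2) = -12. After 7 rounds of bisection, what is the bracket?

[1.265625, 1.28125]

m = 1, p(m) = 2 (+); new bracket [1, 2]
m = 1.5, p(m) = -2.5 (−); new bracket [1, 1.5]
m = 1.25, p(m) = 0.28125 (+); new bracket [1.25, 1.5]
m = 1.375, p(m) = -0.9648 (−); new bracket [1.25, 1.375]
m = 1.3125, p(m) = -0.3071 (−); new bracket [1.25, 1.3125]
m = 1.28125, p(m) = -0.0045 (−); new bracket [1.25, 1.28125]
m = 1.265625, p(m) = 0.1405 (+); new bracket [1.265625, 1.28125]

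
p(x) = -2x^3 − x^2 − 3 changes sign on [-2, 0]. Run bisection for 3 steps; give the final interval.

x = -1 gives p = -2, negative; keep [-2, -1]
x = -1.5 gives p = 1.5, positive; keep [-1.5, -1]
x = -1.25 gives p = -0.65625, negative; keep [-1.5, -1.25]

[-1.5, -1.25]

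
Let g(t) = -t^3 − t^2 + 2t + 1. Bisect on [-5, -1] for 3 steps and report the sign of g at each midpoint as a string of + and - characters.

m = -3, g(m) = 13 (+); new bracket [-3, -1]
m = -2, g(m) = 1 (+); new bracket [-2, -1]
m = -1.5, g(m) = -0.875 (−); new bracket [-2, -1.5]

++-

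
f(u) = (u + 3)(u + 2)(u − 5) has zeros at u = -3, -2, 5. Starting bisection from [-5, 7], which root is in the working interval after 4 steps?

m = 1, f(m) = -48 (−); new bracket [1, 7]
m = 4, f(m) = -42 (−); new bracket [4, 7]
m = 5.5, f(m) = 31.875 (+); new bracket [4, 5.5]
m = 4.75, f(m) = -13.0781 (−); new bracket [4.75, 5.5]

5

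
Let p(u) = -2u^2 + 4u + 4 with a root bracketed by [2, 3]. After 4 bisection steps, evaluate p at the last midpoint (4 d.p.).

midpoint 2.5: p = 1.5 > 0 → [2.5, 3]
midpoint 2.75: p = -0.125 < 0 → [2.5, 2.75]
midpoint 2.625: p = 0.71875 > 0 → [2.625, 2.75]
midpoint 2.6875: p = 0.3047 > 0 → [2.6875, 2.75]

0.3047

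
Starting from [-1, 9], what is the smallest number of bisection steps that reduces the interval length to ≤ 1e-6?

24

Width after n steps is 10/2^n. Need 2^n ≥ 10/1e-6 = 10000000.
2^23 = 8388608 < 10000000 ≤ 2^24 = 16777216, so n = 24.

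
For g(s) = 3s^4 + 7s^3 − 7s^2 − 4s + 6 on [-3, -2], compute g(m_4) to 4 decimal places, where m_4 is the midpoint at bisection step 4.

midpoint -2.5: g = -19.9375 < 0 → [-3, -2.5]
midpoint -2.75: g = -9.941406 < 0 → [-3, -2.75]
midpoint -2.875: g = -1.743408 < 0 → [-3, -2.875]
midpoint -2.9375: g = 3.2898 > 0 → [-2.9375, -2.875]

3.2898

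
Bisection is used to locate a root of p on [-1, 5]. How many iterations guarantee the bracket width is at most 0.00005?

Width after n steps is 6/2^n. Need 2^n ≥ 6/0.00005 = 120000.
2^16 = 65536 < 120000 ≤ 2^17 = 131072, so n = 17.

17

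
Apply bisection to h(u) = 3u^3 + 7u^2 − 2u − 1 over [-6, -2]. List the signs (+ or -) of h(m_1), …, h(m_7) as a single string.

h(-4) = -73 < 0, so the root lies in [-4, -2]
h(-3) = -13 < 0, so the root lies in [-3, -2]
h(-2.5) = 0.875 > 0, so the root lies in [-3, -2.5]
h(-2.75) = -4.9531 < 0, so the root lies in [-2.75, -2.5]
h(-2.625) = -1.7793 < 0, so the root lies in [-2.625, -2.5]
h(-2.5625) = -0.3894 < 0, so the root lies in [-2.5625, -2.5]
h(-2.53125) = 0.2582 > 0, so the root lies in [-2.5625, -2.53125]

--+---+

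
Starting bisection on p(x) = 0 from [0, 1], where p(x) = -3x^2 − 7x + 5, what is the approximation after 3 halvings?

midpoint 0.5: p = 0.75 > 0 → [0.5, 1]
midpoint 0.75: p = -1.9375 < 0 → [0.5, 0.75]
midpoint 0.625: p = -0.546875 < 0 → [0.5, 0.625]

0.625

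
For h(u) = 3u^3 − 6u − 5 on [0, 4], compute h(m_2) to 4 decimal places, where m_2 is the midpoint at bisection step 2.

-8.0000

m = 2, h(m) = 7 (+); new bracket [0, 2]
m = 1, h(m) = -8 (−); new bracket [1, 2]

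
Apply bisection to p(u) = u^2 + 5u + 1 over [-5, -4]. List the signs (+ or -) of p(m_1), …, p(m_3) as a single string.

--+

u = -4.5 gives p = -1.25, negative; keep [-5, -4.5]
u = -4.75 gives p = -0.1875, negative; keep [-5, -4.75]
u = -4.875 gives p = 0.390625, positive; keep [-4.875, -4.75]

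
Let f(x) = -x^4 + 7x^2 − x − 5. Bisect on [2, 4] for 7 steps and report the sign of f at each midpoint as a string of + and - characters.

f(3) = -26 < 0, so the root lies in [2, 3]
f(2.5) = -2.8125 < 0, so the root lies in [2, 2.5]
f(2.25) = 2.558594 > 0, so the root lies in [2.25, 2.5]
f(2.375) = 0.2927 > 0, so the root lies in [2.375, 2.5]
f(2.4375) = -1.148 < 0, so the root lies in [2.375, 2.4375]
f(2.40625) = -0.4005 < 0, so the root lies in [2.375, 2.40625]
f(2.390625) = -0.0472 < 0, so the root lies in [2.375, 2.390625]

--++---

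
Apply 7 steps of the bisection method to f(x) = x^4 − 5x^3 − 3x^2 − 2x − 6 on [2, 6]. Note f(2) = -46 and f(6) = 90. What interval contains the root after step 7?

[5.625, 5.65625]

x = 4 gives f = -126, negative; keep [4, 6]
x = 5 gives f = -91, negative; keep [5, 6]
x = 5.5 gives f = -24.5625, negative; keep [5.5, 6]
x = 5.75 gives f = 25.8945, positive; keep [5.5, 5.75]
x = 5.625 gives f = -0.9353, negative; keep [5.625, 5.75]
x = 5.6875 gives f = 12.0664, positive; keep [5.625, 5.6875]
x = 5.65625 gives f = 5.4639, positive; keep [5.625, 5.65625]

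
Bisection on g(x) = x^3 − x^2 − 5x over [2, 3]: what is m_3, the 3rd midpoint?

2.875

x = 2.5 gives g = -3.125, negative; keep [2.5, 3]
x = 2.75 gives g = -0.515625, negative; keep [2.75, 3]
x = 2.875 gives g = 1.123047, positive; keep [2.75, 2.875]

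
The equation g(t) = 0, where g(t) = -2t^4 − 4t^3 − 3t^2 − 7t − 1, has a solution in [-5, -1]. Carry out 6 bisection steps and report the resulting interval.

[-2.0625, -2]

m = -3, g(m) = -61 (−); new bracket [-3, -1]
m = -2, g(m) = 1 (+); new bracket [-3, -2]
m = -2.5, g(m) = -17.875 (−); new bracket [-2.5, -2]
m = -2.25, g(m) = -6.1328 (−); new bracket [-2.25, -2]
m = -2.125, g(m) = -2.0708 (−); new bracket [-2.125, -2]
m = -2.0625, g(m) = -0.4209 (−); new bracket [-2.0625, -2]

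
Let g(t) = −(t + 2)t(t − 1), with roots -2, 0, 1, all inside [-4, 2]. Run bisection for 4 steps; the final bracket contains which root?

m = -1, g(m) = -2 (−); new bracket [-4, -1]
m = -2.5, g(m) = 4.375 (+); new bracket [-2.5, -1]
m = -1.75, g(m) = -1.203125 (−); new bracket [-2.5, -1.75]
m = -2.125, g(m) = 0.8301 (+); new bracket [-2.125, -1.75]

-2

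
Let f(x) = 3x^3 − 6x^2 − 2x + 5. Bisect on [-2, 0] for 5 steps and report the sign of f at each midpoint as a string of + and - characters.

-+++-

midpoint -1: f = -2 < 0 → [-1, 0]
midpoint -0.5: f = 4.125 > 0 → [-1, -0.5]
midpoint -0.75: f = 1.859375 > 0 → [-1, -0.75]
midpoint -0.875: f = 0.1465 > 0 → [-1, -0.875]
midpoint -0.9375: f = -0.8704 < 0 → [-0.9375, -0.875]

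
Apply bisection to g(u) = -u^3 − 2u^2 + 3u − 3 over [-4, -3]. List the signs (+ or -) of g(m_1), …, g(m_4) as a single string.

g(-3.5) = 4.875 > 0, so the root lies in [-3.5, -3]
g(-3.25) = 0.453125 > 0, so the root lies in [-3.25, -3]
g(-3.125) = -1.388672 < 0, so the root lies in [-3.25, -3.125]
g(-3.1875) = -0.4973 < 0, so the root lies in [-3.25, -3.1875]

++--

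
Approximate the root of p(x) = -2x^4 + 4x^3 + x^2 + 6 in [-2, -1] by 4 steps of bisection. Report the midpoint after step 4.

p(-1.5) = -15.375 < 0, so the root lies in [-1.5, -1]
p(-1.25) = -5.132812 < 0, so the root lies in [-1.25, -1]
p(-1.125) = -1.633301 < 0, so the root lies in [-1.125, -1]
p(-1.0625) = -0.2178 < 0, so the root lies in [-1.0625, -1]

-1.0625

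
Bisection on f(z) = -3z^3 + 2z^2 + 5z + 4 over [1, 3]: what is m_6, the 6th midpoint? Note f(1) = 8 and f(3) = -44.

1.90625

m = 2, f(m) = -2 (−); new bracket [1, 2]
m = 1.5, f(m) = 5.875 (+); new bracket [1.5, 2]
m = 1.75, f(m) = 2.796875 (+); new bracket [1.75, 2]
m = 1.875, f(m) = 0.6309 (+); new bracket [1.875, 2]
m = 1.9375, f(m) = -0.6243 (−); new bracket [1.875, 1.9375]
m = 1.90625, f(m) = 0.0181 (+); new bracket [1.90625, 1.9375]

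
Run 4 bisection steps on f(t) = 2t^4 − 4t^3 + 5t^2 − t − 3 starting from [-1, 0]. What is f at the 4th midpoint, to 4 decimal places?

t = -0.5 gives f = -0.625, negative; keep [-1, -0.5]
t = -0.75 gives f = 2.882812, positive; keep [-0.75, -0.5]
t = -0.625 gives f = 0.859863, positive; keep [-0.625, -0.5]
t = -0.5625 gives f = 0.0567, positive; keep [-0.5625, -0.5]

0.0567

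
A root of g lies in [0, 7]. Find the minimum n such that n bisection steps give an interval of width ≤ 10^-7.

Width after n steps is 7/2^n. Need 2^n ≥ 7/10^-7 = 70000000.
2^26 = 67108864 < 70000000 ≤ 2^27 = 134217728, so n = 27.

27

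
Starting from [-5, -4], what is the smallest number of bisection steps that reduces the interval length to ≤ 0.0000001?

Width after n steps is 1/2^n. Need 2^n ≥ 1/0.0000001 = 10000000.
2^23 = 8388608 < 10000000 ≤ 2^24 = 16777216, so n = 24.

24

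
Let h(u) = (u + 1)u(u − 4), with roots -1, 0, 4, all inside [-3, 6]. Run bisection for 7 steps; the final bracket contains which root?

h(1.5) = -9.375 < 0, so the root lies in [1.5, 6]
h(3.75) = -4.453125 < 0, so the root lies in [3.75, 6]
h(4.875) = 25.060547 > 0, so the root lies in [3.75, 4.875]
h(4.3125) = 7.1594 > 0, so the root lies in [3.75, 4.3125]
h(4.03125) = 0.6338 > 0, so the root lies in [3.75, 4.03125]
h(3.890625) = -2.0811 < 0, so the root lies in [3.890625, 4.03125]
h(3.9609375) = -0.7676 < 0, so the root lies in [3.9609375, 4.03125]

4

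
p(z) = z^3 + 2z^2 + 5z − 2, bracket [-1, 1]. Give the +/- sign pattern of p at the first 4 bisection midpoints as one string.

-+-+

midpoint 0: p = -2 < 0 → [0, 1]
midpoint 0.5: p = 1.125 > 0 → [0, 0.5]
midpoint 0.25: p = -0.609375 < 0 → [0.25, 0.5]
midpoint 0.375: p = 0.209 > 0 → [0.25, 0.375]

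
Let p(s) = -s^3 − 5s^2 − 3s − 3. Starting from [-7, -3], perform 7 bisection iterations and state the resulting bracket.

p(-5) = 12 > 0, so the root lies in [-5, -3]
p(-4) = -7 < 0, so the root lies in [-5, -4]
p(-4.5) = 0.375 > 0, so the root lies in [-4.5, -4]
p(-4.25) = -3.7969 < 0, so the root lies in [-4.5, -4.25]
p(-4.375) = -1.8379 < 0, so the root lies in [-4.5, -4.375]
p(-4.4375) = -0.7639 < 0, so the root lies in [-4.5, -4.4375]
p(-4.46875) = -0.2027 < 0, so the root lies in [-4.5, -4.46875]

[-4.5, -4.46875]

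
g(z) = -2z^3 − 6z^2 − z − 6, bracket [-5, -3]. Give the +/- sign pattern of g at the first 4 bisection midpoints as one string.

midpoint -4: g = 30 > 0 → [-4, -3]
midpoint -3.5: g = 9.75 > 0 → [-3.5, -3]
midpoint -3.25: g = 2.53125 > 0 → [-3.25, -3]
midpoint -3.125: g = -0.4336 < 0 → [-3.25, -3.125]

+++-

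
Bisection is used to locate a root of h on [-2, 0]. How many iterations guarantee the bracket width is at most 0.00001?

Width after n steps is 2/2^n. Need 2^n ≥ 2/0.00001 = 200000.
2^17 = 131072 < 200000 ≤ 2^18 = 262144, so n = 18.

18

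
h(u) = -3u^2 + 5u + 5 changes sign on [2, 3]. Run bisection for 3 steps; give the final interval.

midpoint 2.5: h = -1.25 < 0 → [2, 2.5]
midpoint 2.25: h = 1.0625 > 0 → [2.25, 2.5]
midpoint 2.375: h = -0.046875 < 0 → [2.25, 2.375]

[2.25, 2.375]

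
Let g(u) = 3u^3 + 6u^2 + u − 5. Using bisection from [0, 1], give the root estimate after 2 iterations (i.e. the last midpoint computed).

midpoint 0.5: g = -2.625 < 0 → [0.5, 1]
midpoint 0.75: g = 0.390625 > 0 → [0.5, 0.75]

0.75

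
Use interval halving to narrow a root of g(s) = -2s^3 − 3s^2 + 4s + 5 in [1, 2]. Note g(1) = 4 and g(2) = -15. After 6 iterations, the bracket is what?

m = 1.5, g(m) = -2.5 (−); new bracket [1, 1.5]
m = 1.25, g(m) = 1.40625 (+); new bracket [1.25, 1.5]
m = 1.375, g(m) = -0.371094 (−); new bracket [1.25, 1.375]
m = 1.3125, g(m) = 0.5601 (+); new bracket [1.3125, 1.375]
m = 1.34375, g(m) = 0.1053 (+); new bracket [1.34375, 1.375]
m = 1.359375, g(m) = -0.1302 (−); new bracket [1.34375, 1.359375]

[1.34375, 1.359375]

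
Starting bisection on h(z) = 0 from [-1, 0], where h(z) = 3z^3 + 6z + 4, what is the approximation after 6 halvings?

-0.578125

midpoint -0.5: h = 0.625 > 0 → [-1, -0.5]
midpoint -0.75: h = -1.765625 < 0 → [-0.75, -0.5]
midpoint -0.625: h = -0.482422 < 0 → [-0.625, -0.5]
midpoint -0.5625: h = 0.0911 > 0 → [-0.625, -0.5625]
midpoint -0.59375: h = -0.1905 < 0 → [-0.59375, -0.5625]
midpoint -0.578125: h = -0.0484 < 0 → [-0.578125, -0.5625]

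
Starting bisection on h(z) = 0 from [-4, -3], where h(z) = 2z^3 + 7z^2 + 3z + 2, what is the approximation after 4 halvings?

-3.0625

z = -3.5 gives h = -8.5, negative; keep [-3.5, -3]
z = -3.25 gives h = -2.46875, negative; keep [-3.25, -3]
z = -3.125 gives h = -0.050781, negative; keep [-3.125, -3]
z = -3.0625 gives h = 1.019, positive; keep [-3.125, -3.0625]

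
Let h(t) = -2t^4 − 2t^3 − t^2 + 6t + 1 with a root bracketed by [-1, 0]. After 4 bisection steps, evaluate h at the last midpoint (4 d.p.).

midpoint -0.5: h = -2.125 < 0 → [-0.5, 0]
midpoint -0.25: h = -0.539062 < 0 → [-0.25, 0]
midpoint -0.125: h = 0.237793 > 0 → [-0.25, -0.125]
midpoint -0.1875: h = -0.1494 < 0 → [-0.1875, -0.125]

-0.1494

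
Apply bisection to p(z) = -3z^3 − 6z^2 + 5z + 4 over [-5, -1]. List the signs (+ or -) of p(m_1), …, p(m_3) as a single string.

p(-3) = 16 > 0, so the root lies in [-3, -1]
p(-2) = -6 < 0, so the root lies in [-3, -2]
p(-2.5) = 0.875 > 0, so the root lies in [-2.5, -2]

+-+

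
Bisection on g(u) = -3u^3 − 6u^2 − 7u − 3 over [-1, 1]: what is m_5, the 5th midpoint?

u = 0 gives g = -3, negative; keep [-1, 0]
u = -0.5 gives g = -0.625, negative; keep [-1, -0.5]
u = -0.75 gives g = 0.140625, positive; keep [-0.75, -0.5]
u = -0.625 gives g = -0.2363, negative; keep [-0.75, -0.625]
u = -0.6875 gives g = -0.0486, negative; keep [-0.75, -0.6875]

-0.6875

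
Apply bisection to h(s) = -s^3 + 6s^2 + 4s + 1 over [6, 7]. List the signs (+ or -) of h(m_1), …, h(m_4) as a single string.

+-+-

midpoint 6.5: h = 5.875 > 0 → [6.5, 7]
midpoint 6.75: h = -6.171875 < 0 → [6.5, 6.75]
midpoint 6.625: h = 0.068359 > 0 → [6.625, 6.75]
midpoint 6.6875: h = -2.9968 < 0 → [6.625, 6.6875]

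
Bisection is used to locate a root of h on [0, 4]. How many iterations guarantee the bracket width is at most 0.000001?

22

Width after n steps is 4/2^n. Need 2^n ≥ 4/0.000001 = 4000000.
2^21 = 2097152 < 4000000 ≤ 2^22 = 4194304, so n = 22.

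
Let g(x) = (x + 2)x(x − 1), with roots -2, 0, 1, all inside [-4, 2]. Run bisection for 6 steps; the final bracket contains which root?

x = -1 gives g = 2, positive; keep [-4, -1]
x = -2.5 gives g = -4.375, negative; keep [-2.5, -1]
x = -1.75 gives g = 1.203125, positive; keep [-2.5, -1.75]
x = -2.125 gives g = -0.8301, negative; keep [-2.125, -1.75]
x = -1.9375 gives g = 0.3557, positive; keep [-2.125, -1.9375]
x = -2.03125 gives g = -0.1924, negative; keep [-2.03125, -1.9375]

-2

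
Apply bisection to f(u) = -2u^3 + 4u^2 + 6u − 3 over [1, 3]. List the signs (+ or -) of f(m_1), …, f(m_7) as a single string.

+++-+++

u = 2 gives f = 9, positive; keep [2, 3]
u = 2.5 gives f = 5.75, positive; keep [2.5, 3]
u = 2.75 gives f = 2.15625, positive; keep [2.75, 3]
u = 2.875 gives f = -0.2148, negative; keep [2.75, 2.875]
u = 2.8125 gives f = 1.021, positive; keep [2.8125, 2.875]
u = 2.84375 gives f = 0.4158, positive; keep [2.84375, 2.875]
u = 2.859375 gives f = 0.1037, positive; keep [2.859375, 2.875]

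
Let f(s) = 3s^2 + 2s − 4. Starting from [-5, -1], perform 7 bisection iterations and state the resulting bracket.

midpoint -3: f = 17 > 0 → [-3, -1]
midpoint -2: f = 4 > 0 → [-2, -1]
midpoint -1.5: f = -0.25 < 0 → [-2, -1.5]
midpoint -1.75: f = 1.6875 > 0 → [-1.75, -1.5]
midpoint -1.625: f = 0.6719 > 0 → [-1.625, -1.5]
midpoint -1.5625: f = 0.1992 > 0 → [-1.5625, -1.5]
midpoint -1.53125: f = -0.0283 < 0 → [-1.5625, -1.53125]

[-1.5625, -1.53125]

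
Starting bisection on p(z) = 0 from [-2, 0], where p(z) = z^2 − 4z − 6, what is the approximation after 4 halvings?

p(-1) = -1 < 0, so the root lies in [-2, -1]
p(-1.5) = 2.25 > 0, so the root lies in [-1.5, -1]
p(-1.25) = 0.5625 > 0, so the root lies in [-1.25, -1]
p(-1.125) = -0.2344 < 0, so the root lies in [-1.25, -1.125]

-1.125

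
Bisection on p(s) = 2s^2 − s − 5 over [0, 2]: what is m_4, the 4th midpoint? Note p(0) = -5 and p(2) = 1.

1.875

midpoint 1: p = -4 < 0 → [1, 2]
midpoint 1.5: p = -2 < 0 → [1.5, 2]
midpoint 1.75: p = -0.625 < 0 → [1.75, 2]
midpoint 1.875: p = 0.1562 > 0 → [1.75, 1.875]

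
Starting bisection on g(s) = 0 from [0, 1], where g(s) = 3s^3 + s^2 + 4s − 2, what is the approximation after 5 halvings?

0.40625

midpoint 0.5: g = 0.625 > 0 → [0, 0.5]
midpoint 0.25: g = -0.890625 < 0 → [0.25, 0.5]
midpoint 0.375: g = -0.201172 < 0 → [0.375, 0.5]
midpoint 0.4375: g = 0.1926 > 0 → [0.375, 0.4375]
midpoint 0.40625: g = -0.0088 < 0 → [0.40625, 0.4375]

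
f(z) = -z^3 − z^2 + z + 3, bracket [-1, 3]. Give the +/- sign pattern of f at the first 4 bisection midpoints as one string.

+--+

m = 1, f(m) = 2 (+); new bracket [1, 3]
m = 2, f(m) = -7 (−); new bracket [1, 2]
m = 1.5, f(m) = -1.125 (−); new bracket [1, 1.5]
m = 1.25, f(m) = 0.7344 (+); new bracket [1.25, 1.5]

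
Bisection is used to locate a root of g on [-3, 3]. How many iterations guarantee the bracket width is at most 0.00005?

17

Width after n steps is 6/2^n. Need 2^n ≥ 6/0.00005 = 120000.
2^16 = 65536 < 120000 ≤ 2^17 = 131072, so n = 17.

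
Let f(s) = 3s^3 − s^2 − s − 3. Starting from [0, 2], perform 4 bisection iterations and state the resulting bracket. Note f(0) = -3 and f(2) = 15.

[1.125, 1.25]

s = 1 gives f = -2, negative; keep [1, 2]
s = 1.5 gives f = 3.375, positive; keep [1, 1.5]
s = 1.25 gives f = 0.046875, positive; keep [1, 1.25]
s = 1.125 gives f = -1.1191, negative; keep [1.125, 1.25]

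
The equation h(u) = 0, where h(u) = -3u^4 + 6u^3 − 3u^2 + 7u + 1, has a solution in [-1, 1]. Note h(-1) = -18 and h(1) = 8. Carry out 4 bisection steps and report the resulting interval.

[-0.25, -0.125]

u = 0 gives h = 1, positive; keep [-1, 0]
u = -0.5 gives h = -4.1875, negative; keep [-0.5, 0]
u = -0.25 gives h = -1.042969, negative; keep [-0.25, 0]
u = -0.125 gives h = 0.0657, positive; keep [-0.25, -0.125]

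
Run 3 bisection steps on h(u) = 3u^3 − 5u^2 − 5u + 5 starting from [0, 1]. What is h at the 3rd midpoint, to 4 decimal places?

m = 0.5, h(m) = 1.625 (+); new bracket [0.5, 1]
m = 0.75, h(m) = -0.296875 (−); new bracket [0.5, 0.75]
m = 0.625, h(m) = 0.654297 (+); new bracket [0.625, 0.75]

0.6543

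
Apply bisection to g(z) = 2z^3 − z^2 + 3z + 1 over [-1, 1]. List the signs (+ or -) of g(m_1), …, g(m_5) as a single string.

+-+--

m = 0, g(m) = 1 (+); new bracket [-1, 0]
m = -0.5, g(m) = -1 (−); new bracket [-0.5, 0]
m = -0.25, g(m) = 0.15625 (+); new bracket [-0.5, -0.25]
m = -0.375, g(m) = -0.3711 (−); new bracket [-0.375, -0.25]
m = -0.3125, g(m) = -0.0962 (−); new bracket [-0.3125, -0.25]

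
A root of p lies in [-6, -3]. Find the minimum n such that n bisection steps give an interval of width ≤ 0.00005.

16

Width after n steps is 3/2^n. Need 2^n ≥ 3/0.00005 = 60000.
2^15 = 32768 < 60000 ≤ 2^16 = 65536, so n = 16.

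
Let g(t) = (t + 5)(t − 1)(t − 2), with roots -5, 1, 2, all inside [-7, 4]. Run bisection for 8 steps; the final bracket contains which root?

midpoint -1.5: g = 30.625 > 0 → [-7, -1.5]
midpoint -4.25: g = 24.609375 > 0 → [-7, -4.25]
midpoint -5.625: g = -31.572266 < 0 → [-5.625, -4.25]
midpoint -4.9375: g = 2.5745 > 0 → [-5.625, -4.9375]
midpoint -5.28125: g = -12.8631 < 0 → [-5.28125, -4.9375]
midpoint -5.109375: g = -4.7506 < 0 → [-5.109375, -4.9375]
midpoint -5.0234375: g = -0.9915 < 0 → [-5.0234375, -4.9375]
midpoint -4.98046875: g = 0.8154 > 0 → [-5.0234375, -4.98046875]

-5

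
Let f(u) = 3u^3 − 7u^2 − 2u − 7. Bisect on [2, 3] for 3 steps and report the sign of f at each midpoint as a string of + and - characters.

m = 2.5, f(m) = -8.875 (−); new bracket [2.5, 3]
m = 2.75, f(m) = -3.046875 (−); new bracket [2.75, 3]
m = 2.875, f(m) = 0.681641 (+); new bracket [2.75, 2.875]

--+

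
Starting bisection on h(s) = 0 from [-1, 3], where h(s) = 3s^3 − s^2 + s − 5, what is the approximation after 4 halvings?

1.25

m = 1, h(m) = -2 (−); new bracket [1, 3]
m = 2, h(m) = 17 (+); new bracket [1, 2]
m = 1.5, h(m) = 4.375 (+); new bracket [1, 1.5]
m = 1.25, h(m) = 0.5469 (+); new bracket [1, 1.25]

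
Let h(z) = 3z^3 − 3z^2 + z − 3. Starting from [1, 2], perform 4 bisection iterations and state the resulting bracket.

midpoint 1.5: h = 1.875 > 0 → [1, 1.5]
midpoint 1.25: h = -0.578125 < 0 → [1.25, 1.5]
midpoint 1.375: h = 0.501953 > 0 → [1.25, 1.375]
midpoint 1.3125: h = -0.0725 < 0 → [1.3125, 1.375]

[1.3125, 1.375]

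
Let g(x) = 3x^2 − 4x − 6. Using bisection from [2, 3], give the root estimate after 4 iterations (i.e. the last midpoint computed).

2.1875

x = 2.5 gives g = 2.75, positive; keep [2, 2.5]
x = 2.25 gives g = 0.1875, positive; keep [2, 2.25]
x = 2.125 gives g = -0.953125, negative; keep [2.125, 2.25]
x = 2.1875 gives g = -0.3945, negative; keep [2.1875, 2.25]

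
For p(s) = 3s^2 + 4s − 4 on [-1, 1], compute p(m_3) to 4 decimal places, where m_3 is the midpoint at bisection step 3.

p(0) = -4 < 0, so the root lies in [0, 1]
p(0.5) = -1.25 < 0, so the root lies in [0.5, 1]
p(0.75) = 0.6875 > 0, so the root lies in [0.5, 0.75]

0.6875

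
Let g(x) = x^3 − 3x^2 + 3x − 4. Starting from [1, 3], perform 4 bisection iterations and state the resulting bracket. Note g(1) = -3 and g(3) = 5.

midpoint 2: g = -2 < 0 → [2, 3]
midpoint 2.5: g = 0.375 > 0 → [2, 2.5]
midpoint 2.25: g = -1.046875 < 0 → [2.25, 2.5]
midpoint 2.375: g = -0.4004 < 0 → [2.375, 2.5]

[2.375, 2.5]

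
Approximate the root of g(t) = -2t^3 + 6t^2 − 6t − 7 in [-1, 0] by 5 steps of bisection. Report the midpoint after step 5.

g(-0.5) = -2.25 < 0, so the root lies in [-1, -0.5]
g(-0.75) = 1.71875 > 0, so the root lies in [-0.75, -0.5]
g(-0.625) = -0.417969 < 0, so the root lies in [-0.75, -0.625]
g(-0.6875) = 0.6108 > 0, so the root lies in [-0.6875, -0.625]
g(-0.65625) = 0.0867 > 0, so the root lies in [-0.65625, -0.625]

-0.65625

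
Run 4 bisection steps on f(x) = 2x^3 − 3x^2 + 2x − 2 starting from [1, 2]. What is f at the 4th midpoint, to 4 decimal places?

-0.0210

midpoint 1.5: f = 1 > 0 → [1, 1.5]
midpoint 1.25: f = -0.28125 < 0 → [1.25, 1.5]
midpoint 1.375: f = 0.277344 > 0 → [1.25, 1.375]
midpoint 1.3125: f = -0.021 < 0 → [1.3125, 1.375]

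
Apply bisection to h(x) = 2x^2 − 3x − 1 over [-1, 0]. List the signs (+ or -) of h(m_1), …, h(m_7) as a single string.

x = -0.5 gives h = 1, positive; keep [-0.5, 0]
x = -0.25 gives h = -0.125, negative; keep [-0.5, -0.25]
x = -0.375 gives h = 0.40625, positive; keep [-0.375, -0.25]
x = -0.3125 gives h = 0.1328, positive; keep [-0.3125, -0.25]
x = -0.28125 gives h = 0.002, positive; keep [-0.28125, -0.25]
x = -0.265625 gives h = -0.062, negative; keep [-0.28125, -0.265625]
x = -0.2734375 gives h = -0.0302, negative; keep [-0.28125, -0.2734375]

+-+++--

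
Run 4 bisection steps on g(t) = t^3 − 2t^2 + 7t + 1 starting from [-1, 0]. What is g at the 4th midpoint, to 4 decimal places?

-0.3894

g(-0.5) = -3.125 < 0, so the root lies in [-0.5, 0]
g(-0.25) = -0.890625 < 0, so the root lies in [-0.25, 0]
g(-0.125) = 0.091797 > 0, so the root lies in [-0.25, -0.125]
g(-0.1875) = -0.3894 < 0, so the root lies in [-0.1875, -0.125]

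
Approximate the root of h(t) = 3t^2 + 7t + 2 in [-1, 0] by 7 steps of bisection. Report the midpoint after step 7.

m = -0.5, h(m) = -0.75 (−); new bracket [-0.5, 0]
m = -0.25, h(m) = 0.4375 (+); new bracket [-0.5, -0.25]
m = -0.375, h(m) = -0.203125 (−); new bracket [-0.375, -0.25]
m = -0.3125, h(m) = 0.1055 (+); new bracket [-0.375, -0.3125]
m = -0.34375, h(m) = -0.0518 (−); new bracket [-0.34375, -0.3125]
m = -0.328125, h(m) = 0.0261 (+); new bracket [-0.34375, -0.328125]
m = -0.3359375, h(m) = -0.013 (−); new bracket [-0.3359375, -0.328125]

-0.3359375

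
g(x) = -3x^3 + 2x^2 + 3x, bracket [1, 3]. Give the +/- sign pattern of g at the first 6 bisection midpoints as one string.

m = 2, g(m) = -10 (−); new bracket [1, 2]
m = 1.5, g(m) = -1.125 (−); new bracket [1, 1.5]
m = 1.25, g(m) = 1.015625 (+); new bracket [1.25, 1.5]
m = 1.375, g(m) = 0.1074 (+); new bracket [1.375, 1.5]
m = 1.4375, g(m) = -0.4661 (−); new bracket [1.375, 1.4375]
m = 1.40625, g(m) = -0.1689 (−); new bracket [1.375, 1.40625]

--++--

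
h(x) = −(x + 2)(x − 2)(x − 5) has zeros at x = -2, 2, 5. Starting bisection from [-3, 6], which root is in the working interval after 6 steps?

-2

m = 1.5, h(m) = -6.125 (−); new bracket [-3, 1.5]
m = -0.75, h(m) = -19.765625 (−); new bracket [-3, -0.75]
m = -1.875, h(m) = -3.330078 (−); new bracket [-3, -1.875]
m = -2.4375, h(m) = 14.4392 (+); new bracket [-2.4375, -1.875]
m = -2.15625, h(m) = 4.6474 (+); new bracket [-2.15625, -1.875]
m = -2.015625, h(m) = 0.4402 (+); new bracket [-2.015625, -1.875]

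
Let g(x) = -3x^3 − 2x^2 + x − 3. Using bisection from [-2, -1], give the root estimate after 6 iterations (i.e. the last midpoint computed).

-1.421875

x = -1.5 gives g = 1.125, positive; keep [-1.5, -1]
x = -1.25 gives g = -1.515625, negative; keep [-1.5, -1.25]
x = -1.375 gives g = -0.357422, negative; keep [-1.5, -1.375]
x = -1.4375 gives g = 0.3411, positive; keep [-1.4375, -1.375]
x = -1.40625 gives g = -0.0186, negative; keep [-1.4375, -1.40625]
x = -1.421875 gives g = 0.1586, positive; keep [-1.421875, -1.40625]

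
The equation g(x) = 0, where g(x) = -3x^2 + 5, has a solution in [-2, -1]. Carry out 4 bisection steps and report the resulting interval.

[-1.3125, -1.25]

m = -1.5, g(m) = -1.75 (−); new bracket [-1.5, -1]
m = -1.25, g(m) = 0.3125 (+); new bracket [-1.5, -1.25]
m = -1.375, g(m) = -0.671875 (−); new bracket [-1.375, -1.25]
m = -1.3125, g(m) = -0.168 (−); new bracket [-1.3125, -1.25]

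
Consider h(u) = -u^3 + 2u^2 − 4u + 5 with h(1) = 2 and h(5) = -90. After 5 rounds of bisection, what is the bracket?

u = 3 gives h = -16, negative; keep [1, 3]
u = 2 gives h = -3, negative; keep [1, 2]
u = 1.5 gives h = 0.125, positive; keep [1.5, 2]
u = 1.75 gives h = -1.2344, negative; keep [1.5, 1.75]
u = 1.625 gives h = -0.5098, negative; keep [1.5, 1.625]

[1.5, 1.625]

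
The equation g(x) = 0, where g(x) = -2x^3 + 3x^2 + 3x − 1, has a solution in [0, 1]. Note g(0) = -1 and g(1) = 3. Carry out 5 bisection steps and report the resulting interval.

[0.25, 0.28125]

x = 0.5 gives g = 1, positive; keep [0, 0.5]
x = 0.25 gives g = -0.09375, negative; keep [0.25, 0.5]
x = 0.375 gives g = 0.441406, positive; keep [0.25, 0.375]
x = 0.3125 gives g = 0.1694, positive; keep [0.25, 0.3125]
x = 0.28125 gives g = 0.0366, positive; keep [0.25, 0.28125]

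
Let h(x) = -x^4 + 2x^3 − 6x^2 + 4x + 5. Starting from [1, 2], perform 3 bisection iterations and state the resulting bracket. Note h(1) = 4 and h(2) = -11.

[1.375, 1.5]

midpoint 1.5: h = -0.8125 < 0 → [1, 1.5]
midpoint 1.25: h = 2.089844 > 0 → [1.25, 1.5]
midpoint 1.375: h = 0.781006 > 0 → [1.375, 1.5]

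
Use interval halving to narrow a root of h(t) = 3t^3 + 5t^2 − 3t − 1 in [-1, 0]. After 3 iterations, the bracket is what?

h(-0.5) = 1.375 > 0, so the root lies in [-0.5, 0]
h(-0.25) = 0.015625 > 0, so the root lies in [-0.25, 0]
h(-0.125) = -0.552734 < 0, so the root lies in [-0.25, -0.125]

[-0.25, -0.125]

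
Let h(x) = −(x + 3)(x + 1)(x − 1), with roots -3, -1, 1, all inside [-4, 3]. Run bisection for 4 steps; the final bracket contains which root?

x = -0.5 gives h = 1.875, positive; keep [-0.5, 3]
x = 1.25 gives h = -2.390625, negative; keep [-0.5, 1.25]
x = 0.375 gives h = 2.900391, positive; keep [0.375, 1.25]
x = 0.8125 gives h = 1.2957, positive; keep [0.8125, 1.25]

1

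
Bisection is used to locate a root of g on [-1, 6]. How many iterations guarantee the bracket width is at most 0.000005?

Width after n steps is 7/2^n. Need 2^n ≥ 7/0.000005 = 1400000.
2^20 = 1048576 < 1400000 ≤ 2^21 = 2097152, so n = 21.

21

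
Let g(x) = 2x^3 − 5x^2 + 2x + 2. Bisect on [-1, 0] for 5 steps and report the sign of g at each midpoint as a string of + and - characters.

-+++-

midpoint -0.5: g = -0.5 < 0 → [-0.5, 0]
midpoint -0.25: g = 1.15625 > 0 → [-0.5, -0.25]
midpoint -0.375: g = 0.441406 > 0 → [-0.5, -0.375]
midpoint -0.4375: g = 0.0005 > 0 → [-0.5, -0.4375]
midpoint -0.46875: g = -0.2421 < 0 → [-0.46875, -0.4375]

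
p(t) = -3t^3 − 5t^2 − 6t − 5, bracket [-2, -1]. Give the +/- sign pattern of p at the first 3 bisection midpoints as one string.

++-

m = -1.5, p(m) = 2.875 (+); new bracket [-1.5, -1]
m = -1.25, p(m) = 0.546875 (+); new bracket [-1.25, -1]
m = -1.125, p(m) = -0.306641 (−); new bracket [-1.25, -1.125]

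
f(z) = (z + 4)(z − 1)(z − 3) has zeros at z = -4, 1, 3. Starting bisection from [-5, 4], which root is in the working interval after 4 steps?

f(-0.5) = 18.375 > 0, so the root lies in [-5, -0.5]
f(-2.75) = 26.953125 > 0, so the root lies in [-5, -2.75]
f(-3.875) = 4.189453 > 0, so the root lies in [-5, -3.875]
f(-4.4375) = -17.6931 < 0, so the root lies in [-4.4375, -3.875]

-4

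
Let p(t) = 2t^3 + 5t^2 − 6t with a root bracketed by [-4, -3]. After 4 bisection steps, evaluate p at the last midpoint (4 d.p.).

-1.5308

p(-3.5) = -3.5 < 0, so the root lies in [-3.5, -3]
p(-3.25) = 3.65625 > 0, so the root lies in [-3.5, -3.25]
p(-3.375) = 0.316406 > 0, so the root lies in [-3.5, -3.375]
p(-3.4375) = -1.5308 < 0, so the root lies in [-3.4375, -3.375]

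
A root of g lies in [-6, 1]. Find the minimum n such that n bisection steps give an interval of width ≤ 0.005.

Width after n steps is 7/2^n. Need 2^n ≥ 7/0.005 = 1400.
2^10 = 1024 < 1400 ≤ 2^11 = 2048, so n = 11.

11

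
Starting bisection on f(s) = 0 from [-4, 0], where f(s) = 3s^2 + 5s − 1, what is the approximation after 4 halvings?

-1.75

f(-2) = 1 > 0, so the root lies in [-2, 0]
f(-1) = -3 < 0, so the root lies in [-2, -1]
f(-1.5) = -1.75 < 0, so the root lies in [-2, -1.5]
f(-1.75) = -0.5625 < 0, so the root lies in [-2, -1.75]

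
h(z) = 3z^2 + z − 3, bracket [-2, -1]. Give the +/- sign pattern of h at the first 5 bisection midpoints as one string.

h(-1.5) = 2.25 > 0, so the root lies in [-1.5, -1]
h(-1.25) = 0.4375 > 0, so the root lies in [-1.25, -1]
h(-1.125) = -0.328125 < 0, so the root lies in [-1.25, -1.125]
h(-1.1875) = 0.043 > 0, so the root lies in [-1.1875, -1.125]
h(-1.15625) = -0.1455 < 0, so the root lies in [-1.1875, -1.15625]

++-+-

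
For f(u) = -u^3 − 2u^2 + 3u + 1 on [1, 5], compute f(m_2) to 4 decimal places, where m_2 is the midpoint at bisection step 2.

-9.0000

m = 3, f(m) = -35 (−); new bracket [1, 3]
m = 2, f(m) = -9 (−); new bracket [1, 2]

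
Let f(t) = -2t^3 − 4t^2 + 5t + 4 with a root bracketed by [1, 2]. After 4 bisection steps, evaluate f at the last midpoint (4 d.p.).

-0.8501

m = 1.5, f(m) = -4.25 (−); new bracket [1, 1.5]
m = 1.25, f(m) = 0.09375 (+); new bracket [1.25, 1.5]
m = 1.375, f(m) = -1.886719 (−); new bracket [1.25, 1.375]
m = 1.3125, f(m) = -0.8501 (−); new bracket [1.25, 1.3125]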